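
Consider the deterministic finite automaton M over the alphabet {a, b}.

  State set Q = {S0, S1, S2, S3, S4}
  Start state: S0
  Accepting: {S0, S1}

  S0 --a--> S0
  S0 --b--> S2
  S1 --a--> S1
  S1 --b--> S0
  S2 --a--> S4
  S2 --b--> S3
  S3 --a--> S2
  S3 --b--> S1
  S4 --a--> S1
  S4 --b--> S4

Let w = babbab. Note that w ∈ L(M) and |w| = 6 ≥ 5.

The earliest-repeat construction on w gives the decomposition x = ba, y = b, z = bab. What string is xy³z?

xy^3z = ba·b·b·b·bab = babbbbab.
Reading y = b takes M from S4 back to S4, so after x·y·y·y the machine is still in S4, and z then leads to the accepting state S0. Hence babbbbab ∈ L(M).

babbbbab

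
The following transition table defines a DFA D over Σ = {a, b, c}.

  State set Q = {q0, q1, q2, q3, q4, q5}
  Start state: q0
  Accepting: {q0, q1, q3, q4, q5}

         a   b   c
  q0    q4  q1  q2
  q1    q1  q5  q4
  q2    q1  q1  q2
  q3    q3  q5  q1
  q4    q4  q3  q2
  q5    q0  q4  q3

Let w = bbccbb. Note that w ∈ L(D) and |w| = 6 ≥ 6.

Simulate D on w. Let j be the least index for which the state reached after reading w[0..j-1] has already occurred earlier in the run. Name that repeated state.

q1

Run of D on w = b b c c b b:
  step 0: q0  (start)
  step 1: q1  (read b: q0→q1)
  step 2: q5  (read b: q1→q5)
  step 3: q3  (read c: q5→q3)
  step 4: q1  (read c: q3→q1)   ← first repeat (q1 seen earlier)
  step 5: q5  (read b: q1→q5)
  step 6: q4  (read b: q5→q4)

The earliest repeat is at step j = 4: D is in q1, which it already visited at step i = 1.
Since D has 6 states, any run of length ≥ 6 visits 6+1 states, so by pigeonhole some state repeats within the first 6 steps — that repeat gives the pumpable loop.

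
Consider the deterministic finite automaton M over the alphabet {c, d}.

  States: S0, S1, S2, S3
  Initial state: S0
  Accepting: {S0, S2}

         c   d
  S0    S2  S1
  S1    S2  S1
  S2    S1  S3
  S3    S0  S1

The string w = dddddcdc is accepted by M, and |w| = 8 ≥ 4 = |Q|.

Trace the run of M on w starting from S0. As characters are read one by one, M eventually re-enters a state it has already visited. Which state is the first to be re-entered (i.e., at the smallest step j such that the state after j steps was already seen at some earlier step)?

S1

State sequence: S0 -d-> S1 -d-> S1 -d-> S1 -d-> S1 -d-> S1 -c-> S2 -d-> S3 -c-> S0
First repeat at step 2: S1 was already visited.

The earliest repeat is at step j = 2: M is in S1, which it already visited at step i = 1.
Pumping length from the standard proof: p = 4 (the number of states). The repeated state found above gives |xy| = j ≤ 4 and |y| = j − i ≥ 1.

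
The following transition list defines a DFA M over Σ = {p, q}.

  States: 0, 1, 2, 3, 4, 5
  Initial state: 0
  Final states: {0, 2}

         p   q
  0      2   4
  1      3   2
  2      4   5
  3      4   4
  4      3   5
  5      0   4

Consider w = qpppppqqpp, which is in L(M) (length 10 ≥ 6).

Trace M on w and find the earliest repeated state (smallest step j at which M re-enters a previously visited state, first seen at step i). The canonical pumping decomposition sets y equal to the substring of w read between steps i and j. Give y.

pp

State sequence: 0 -q-> 4 -p-> 3 -p-> 4 -p-> 3 -p-> 4 -p-> 3 -q-> 4 -q-> 5 -p-> 0 -p-> 2
First repeat at step 3: 4 was already visited.

So i = 1, j = 3, giving x = w[0:1] = q, y = w[1:3] = pp, z = w[3:10] = pppqqpp.
Check: |xy| = 3 ≤ 6 and |y| = 2 ≥ 1. Reading y takes M from 4 back to 4, so every xyⁱz is accepted.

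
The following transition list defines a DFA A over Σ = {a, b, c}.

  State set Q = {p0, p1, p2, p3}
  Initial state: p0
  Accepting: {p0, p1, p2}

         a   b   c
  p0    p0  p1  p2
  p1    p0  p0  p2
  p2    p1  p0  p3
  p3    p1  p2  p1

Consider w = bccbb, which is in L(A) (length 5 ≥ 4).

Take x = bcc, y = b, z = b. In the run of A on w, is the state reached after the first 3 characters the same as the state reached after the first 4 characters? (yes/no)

State sequence: p0 -b-> p1 -c-> p2 -c-> p3 -b-> p2

After x (step 3): p3. After xy (step 4): p2.
They differ (p3 ≠ p2), so y is not a cycle from the state after x; this split is not the one the pumping-lemma construction produces, and pumping y need not keep the string in L(A).

no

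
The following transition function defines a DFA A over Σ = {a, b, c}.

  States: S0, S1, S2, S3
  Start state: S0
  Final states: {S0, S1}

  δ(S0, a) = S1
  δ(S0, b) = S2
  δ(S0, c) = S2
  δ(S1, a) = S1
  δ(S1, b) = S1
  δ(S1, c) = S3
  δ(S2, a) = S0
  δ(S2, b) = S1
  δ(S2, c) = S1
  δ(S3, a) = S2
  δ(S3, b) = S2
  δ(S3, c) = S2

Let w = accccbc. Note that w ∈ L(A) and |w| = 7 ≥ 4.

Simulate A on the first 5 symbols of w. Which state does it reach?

Run of A on the first 5 characters of w = a c c c c:
  step 0: S0  (start)
  step 1: S1  (read a: S0→S1)
  step 2: S3  (read c: S1→S3)
  step 3: S2  (read c: S3→S2)
  step 4: S1  (read c: S2→S1)
  step 5: S3  (read c: S1→S3)

After reading 5 characters, A is in state S3.
(This kind of state-tracing is the core of the pumping-lemma construction: with 4 states, pigeonhole forces a repeat within the first 4 steps.)

S3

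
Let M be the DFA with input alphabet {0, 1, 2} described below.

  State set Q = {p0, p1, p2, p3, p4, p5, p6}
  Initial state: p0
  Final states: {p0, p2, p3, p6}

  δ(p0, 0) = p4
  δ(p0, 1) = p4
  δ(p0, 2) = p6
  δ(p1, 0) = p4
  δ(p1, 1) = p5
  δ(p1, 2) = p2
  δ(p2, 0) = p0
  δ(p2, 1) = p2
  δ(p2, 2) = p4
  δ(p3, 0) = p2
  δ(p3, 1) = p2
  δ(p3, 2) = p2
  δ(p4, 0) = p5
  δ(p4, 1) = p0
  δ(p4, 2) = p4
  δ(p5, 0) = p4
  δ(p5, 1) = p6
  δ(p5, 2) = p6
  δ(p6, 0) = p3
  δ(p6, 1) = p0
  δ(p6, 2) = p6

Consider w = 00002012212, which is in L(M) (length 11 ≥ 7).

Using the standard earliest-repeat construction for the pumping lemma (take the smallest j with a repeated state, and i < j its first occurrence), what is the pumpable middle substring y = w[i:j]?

Run of M on w = 0 0 0 0 2 0 1 2 2 1 2:
  step 0: p0  (start)
  step 1: p4  (read 0: p0→p4)
  step 2: p5  (read 0: p4→p5)
  step 3: p4  (read 0: p5→p4)   ← first repeat (p4 seen earlier)
  step 4: p5  (read 0: p4→p5)
  step 5: p6  (read 2: p5→p6)
  step 6: p3  (read 0: p6→p3)
  step 7: p2  (read 1: p3→p2)
  step 8: p4  (read 2: p2→p4)
  step 9: p4  (read 2: p4→p4)
  step 10: p0  (read 1: p4→p0)
  step 11: p6  (read 2: p0→p6)

So i = 1, j = 3, giving x = w[0:1] = 0, y = w[1:3] = 00, z = w[3:11] = 02012212.
Check: |xy| = 3 ≤ 7 and |y| = 2 ≥ 1. Reading y takes M from p4 back to p4, so every xyⁱz is accepted.
The DFA has 7 states, so the proof of the pumping lemma guarantees a repeated state among the first 7+1 visited; the segment between the two visits is the pumpable y.

00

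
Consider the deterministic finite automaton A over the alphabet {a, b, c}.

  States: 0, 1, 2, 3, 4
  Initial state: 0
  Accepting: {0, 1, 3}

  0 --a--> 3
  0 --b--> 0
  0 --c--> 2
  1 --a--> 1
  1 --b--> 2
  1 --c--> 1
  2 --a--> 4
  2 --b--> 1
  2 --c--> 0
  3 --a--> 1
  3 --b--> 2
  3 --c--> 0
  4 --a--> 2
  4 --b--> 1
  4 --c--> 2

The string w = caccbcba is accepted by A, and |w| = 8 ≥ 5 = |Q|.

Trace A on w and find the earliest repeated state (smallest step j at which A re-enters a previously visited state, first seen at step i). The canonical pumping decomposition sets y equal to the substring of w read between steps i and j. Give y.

Run of A on w = c a c c b c b a:
  step 0: 0  (start)
  step 1: 2  (read c: 0→2)
  step 2: 4  (read a: 2→4)
  step 3: 2  (read c: 4→2)   ← first repeat (2 seen earlier)
  step 4: 0  (read c: 2→0)
  step 5: 0  (read b: 0→0)
  step 6: 2  (read c: 0→2)
  step 7: 1  (read b: 2→1)
  step 8: 1  (read a: 1→1)

So i = 1, j = 3, giving x = w[0:1] = c, y = w[1:3] = ac, z = w[3:8] = cbcba.
Check: |xy| = 3 ≤ 5 and |y| = 2 ≥ 1. Reading y takes A from 2 back to 2, so every xyⁱz is accepted.

ac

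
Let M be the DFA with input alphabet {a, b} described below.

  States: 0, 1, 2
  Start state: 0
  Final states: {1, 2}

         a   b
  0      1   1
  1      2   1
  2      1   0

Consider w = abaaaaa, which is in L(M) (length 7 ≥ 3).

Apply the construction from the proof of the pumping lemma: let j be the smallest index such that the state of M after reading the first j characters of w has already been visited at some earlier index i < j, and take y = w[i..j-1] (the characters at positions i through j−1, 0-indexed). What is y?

b

State sequence: 0 -a-> 1 -b-> 1 -a-> 2 -a-> 1 -a-> 2 -a-> 1 -a-> 2
First repeat at step 2: 1 was already visited.

So i = 1, j = 2, giving x = w[0:1] = a, y = w[1:2] = b, z = w[2:7] = aaaaa.
Check: |xy| = 2 ≤ 3 and |y| = 1 ≥ 1. Reading y takes M from 1 back to 1, so every xyⁱz is accepted.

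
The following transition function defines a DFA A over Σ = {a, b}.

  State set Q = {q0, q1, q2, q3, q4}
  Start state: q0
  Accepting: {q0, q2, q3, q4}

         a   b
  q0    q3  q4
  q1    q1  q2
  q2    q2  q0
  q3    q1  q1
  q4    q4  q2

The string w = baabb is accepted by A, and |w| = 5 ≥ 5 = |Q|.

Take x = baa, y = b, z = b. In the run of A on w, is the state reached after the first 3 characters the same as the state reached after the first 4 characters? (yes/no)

Run of A on the first 4 characters of w = b a a b:
  step 0: q0  (start)
  step 1: q4  (read b: q0→q4)
  step 2: q4  (read a: q4→q4)
  step 3: q4  (read a: q4→q4)
  step 4: q2  (read b: q4→q2)

After x (step 3): q4. After xy (step 4): q2.
They differ (q4 ≠ q2), so y is not a cycle from the state after x; this split is not the one the pumping-lemma construction produces, and pumping y need not keep the string in L(A).

no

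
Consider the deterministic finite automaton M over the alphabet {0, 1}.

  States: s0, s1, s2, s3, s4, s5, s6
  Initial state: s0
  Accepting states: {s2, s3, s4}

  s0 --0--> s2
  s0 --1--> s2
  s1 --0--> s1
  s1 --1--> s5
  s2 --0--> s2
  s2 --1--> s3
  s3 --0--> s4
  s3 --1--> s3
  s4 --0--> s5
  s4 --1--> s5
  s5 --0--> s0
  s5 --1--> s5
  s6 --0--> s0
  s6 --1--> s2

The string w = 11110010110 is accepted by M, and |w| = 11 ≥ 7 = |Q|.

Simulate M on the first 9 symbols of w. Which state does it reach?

s2

Run of M on the first 9 characters of w = 1 1 1 1 0 0 1 0 1:
  step 0: s0  (start)
  step 1: s2  (read 1: s0→s2)
  step 2: s3  (read 1: s2→s3)
  step 3: s3  (read 1: s3→s3)
  step 4: s3  (read 1: s3→s3)
  step 5: s4  (read 0: s3→s4)
  step 6: s5  (read 0: s4→s5)
  step 7: s5  (read 1: s5→s5)
  step 8: s0  (read 0: s5→s0)
  step 9: s2  (read 1: s0→s2)

After reading 9 characters, M is in state s2.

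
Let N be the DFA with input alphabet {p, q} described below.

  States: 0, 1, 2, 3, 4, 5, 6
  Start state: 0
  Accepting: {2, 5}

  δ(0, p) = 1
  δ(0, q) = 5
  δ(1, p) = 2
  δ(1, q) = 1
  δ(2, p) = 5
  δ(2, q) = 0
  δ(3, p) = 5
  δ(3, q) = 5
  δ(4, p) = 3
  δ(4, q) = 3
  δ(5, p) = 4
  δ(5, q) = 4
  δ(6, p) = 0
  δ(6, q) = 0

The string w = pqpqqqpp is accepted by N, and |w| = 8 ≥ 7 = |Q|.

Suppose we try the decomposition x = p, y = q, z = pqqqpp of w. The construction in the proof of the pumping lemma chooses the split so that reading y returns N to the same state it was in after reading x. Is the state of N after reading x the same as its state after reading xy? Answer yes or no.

yes

State sequence: 0 -p-> 1 -q-> 1

After x (step 1): 1. After xy (step 2): 1.
They match, so y = q drives N around a cycle from 1 back to itself; pumping y any number of times keeps N in 1 before reading z, and xyⁱz ∈ L(N) for every i ≥ 0.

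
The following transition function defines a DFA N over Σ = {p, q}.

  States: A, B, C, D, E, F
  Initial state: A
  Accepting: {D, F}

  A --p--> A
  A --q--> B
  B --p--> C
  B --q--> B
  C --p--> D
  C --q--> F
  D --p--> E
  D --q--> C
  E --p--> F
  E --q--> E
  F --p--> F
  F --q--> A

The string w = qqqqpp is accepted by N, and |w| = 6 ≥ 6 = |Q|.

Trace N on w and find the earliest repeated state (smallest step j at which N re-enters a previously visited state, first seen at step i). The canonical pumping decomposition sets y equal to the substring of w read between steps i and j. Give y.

q

State sequence: A -q-> B -q-> B -q-> B -q-> B -p-> C -p-> D
First repeat at step 2: B was already visited.

So i = 1, j = 2, giving x = w[0:1] = q, y = w[1:2] = q, z = w[2:6] = qqpp.
Check: |xy| = 2 ≤ 6 and |y| = 1 ≥ 1. Reading y takes N from B back to B, so every xyⁱz is accepted.
The DFA has 6 states, so the proof of the pumping lemma guarantees a repeated state among the first 6+1 visited; the segment between the two visits is the pumpable y.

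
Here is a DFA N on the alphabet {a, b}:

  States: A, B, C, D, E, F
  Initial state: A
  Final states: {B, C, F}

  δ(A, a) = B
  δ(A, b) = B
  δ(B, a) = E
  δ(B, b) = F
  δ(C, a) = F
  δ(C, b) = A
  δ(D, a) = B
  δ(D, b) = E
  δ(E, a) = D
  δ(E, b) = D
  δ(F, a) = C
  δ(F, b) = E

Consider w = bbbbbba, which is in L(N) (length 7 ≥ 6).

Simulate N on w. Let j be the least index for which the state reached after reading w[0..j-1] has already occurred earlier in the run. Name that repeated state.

State sequence: A -b-> B -b-> F -b-> E -b-> D -b-> E -b-> D -a-> B
First repeat at step 5: E was already visited.

The earliest repeat is at step j = 5: N is in E, which it already visited at step i = 3.
The DFA has 6 states, so the proof of the pumping lemma guarantees a repeated state among the first 6+1 visited; the segment between the two visits is the pumpable y.

E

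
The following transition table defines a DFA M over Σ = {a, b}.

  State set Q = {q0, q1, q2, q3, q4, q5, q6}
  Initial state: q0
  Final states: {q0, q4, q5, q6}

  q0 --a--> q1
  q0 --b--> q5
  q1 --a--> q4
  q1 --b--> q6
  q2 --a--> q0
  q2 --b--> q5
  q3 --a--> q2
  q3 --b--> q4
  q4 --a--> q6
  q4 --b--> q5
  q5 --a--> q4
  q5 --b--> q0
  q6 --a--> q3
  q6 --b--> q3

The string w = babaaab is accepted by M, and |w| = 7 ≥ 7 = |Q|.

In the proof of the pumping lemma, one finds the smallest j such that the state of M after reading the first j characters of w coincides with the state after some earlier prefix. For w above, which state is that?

State sequence: q0 -b-> q5 -a-> q4 -b-> q5 -a-> q4 -a-> q6 -a-> q3 -b-> q4
First repeat at step 3: q5 was already visited.

The earliest repeat is at step j = 3: M is in q5, which it already visited at step i = 1.
With |Q| = 7, pigeonhole forces a state repeat no later than step 7; the substring read between the first and second visits to that state can be pumped.

q5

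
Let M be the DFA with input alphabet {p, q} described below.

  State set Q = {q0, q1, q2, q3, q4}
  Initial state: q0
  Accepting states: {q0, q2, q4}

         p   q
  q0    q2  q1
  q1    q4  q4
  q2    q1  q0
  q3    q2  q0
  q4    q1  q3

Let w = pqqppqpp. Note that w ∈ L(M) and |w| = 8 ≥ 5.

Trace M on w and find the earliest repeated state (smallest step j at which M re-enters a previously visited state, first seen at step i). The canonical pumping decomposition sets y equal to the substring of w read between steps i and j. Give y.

pq

Run of M on w = p q q p p q p p:
  step 0: q0  (start)
  step 1: q2  (read p: q0→q2)
  step 2: q0  (read q: q2→q0)   ← first repeat (q0 seen earlier)
  step 3: q1  (read q: q0→q1)
  step 4: q4  (read p: q1→q4)
  step 5: q1  (read p: q4→q1)
  step 6: q4  (read q: q1→q4)
  step 7: q1  (read p: q4→q1)
  step 8: q4  (read p: q1→q4)

So i = 0, j = 2, giving x = w[0:0] = ε, y = w[0:2] = pq, z = w[2:8] = qppqpp.
Check: |xy| = 2 ≤ 5 and |y| = 2 ≥ 1. Reading y takes M from q0 back to q0, so every xyⁱz is accepted.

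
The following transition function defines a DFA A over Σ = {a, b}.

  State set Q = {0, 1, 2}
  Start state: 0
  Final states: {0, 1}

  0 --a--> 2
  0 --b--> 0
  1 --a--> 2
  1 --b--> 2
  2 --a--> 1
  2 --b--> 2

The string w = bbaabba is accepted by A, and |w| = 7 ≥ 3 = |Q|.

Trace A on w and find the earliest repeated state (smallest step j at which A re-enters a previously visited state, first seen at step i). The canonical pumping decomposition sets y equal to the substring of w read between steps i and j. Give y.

State sequence: 0 -b-> 0 -b-> 0 -a-> 2 -a-> 1 -b-> 2 -b-> 2 -a-> 1
First repeat at step 1: 0 was already visited.

So i = 0, j = 1, giving x = w[0:0] = ε, y = w[0:1] = b, z = w[1:7] = baabba.
Check: |xy| = 1 ≤ 3 and |y| = 1 ≥ 1. Reading y takes A from 0 back to 0, so every xyⁱz is accepted.

b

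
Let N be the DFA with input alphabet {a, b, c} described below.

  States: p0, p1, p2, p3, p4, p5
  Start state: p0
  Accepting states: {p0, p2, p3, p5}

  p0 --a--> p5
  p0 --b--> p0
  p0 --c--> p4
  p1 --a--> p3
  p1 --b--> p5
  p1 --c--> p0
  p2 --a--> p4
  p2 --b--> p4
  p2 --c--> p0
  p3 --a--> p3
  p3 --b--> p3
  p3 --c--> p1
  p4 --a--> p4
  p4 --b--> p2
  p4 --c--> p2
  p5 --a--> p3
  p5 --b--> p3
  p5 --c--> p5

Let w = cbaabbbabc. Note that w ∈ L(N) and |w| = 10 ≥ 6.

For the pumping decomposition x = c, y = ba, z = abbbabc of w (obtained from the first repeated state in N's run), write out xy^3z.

cbababaabbbabc

xy^3z = c·ba·ba·ba·abbbabc = cbababaabbbabc.
Reading y = ba takes N from p4 back to p4, so after x·y·y·y the machine is still in p4, and z then leads to the accepting state p0. Hence cbababaabbbabc ∈ L(N).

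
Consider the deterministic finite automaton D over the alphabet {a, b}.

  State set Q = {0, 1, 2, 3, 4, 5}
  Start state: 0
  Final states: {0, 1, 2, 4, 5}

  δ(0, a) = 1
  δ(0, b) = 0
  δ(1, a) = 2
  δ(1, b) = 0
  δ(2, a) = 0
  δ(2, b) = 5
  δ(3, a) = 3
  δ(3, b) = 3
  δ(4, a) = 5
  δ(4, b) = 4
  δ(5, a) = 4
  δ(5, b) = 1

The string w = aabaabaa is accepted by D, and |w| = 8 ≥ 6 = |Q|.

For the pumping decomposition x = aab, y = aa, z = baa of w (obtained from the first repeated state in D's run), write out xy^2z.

xy^2z = aab·aa·aa·baa = aabaaaabaa.
Reading y = aa takes D from 5 back to 5, so after x·y·y the machine is still in 5, and z then leads to the accepting state 0. Hence aabaaaabaa ∈ L(D).

aabaaaabaa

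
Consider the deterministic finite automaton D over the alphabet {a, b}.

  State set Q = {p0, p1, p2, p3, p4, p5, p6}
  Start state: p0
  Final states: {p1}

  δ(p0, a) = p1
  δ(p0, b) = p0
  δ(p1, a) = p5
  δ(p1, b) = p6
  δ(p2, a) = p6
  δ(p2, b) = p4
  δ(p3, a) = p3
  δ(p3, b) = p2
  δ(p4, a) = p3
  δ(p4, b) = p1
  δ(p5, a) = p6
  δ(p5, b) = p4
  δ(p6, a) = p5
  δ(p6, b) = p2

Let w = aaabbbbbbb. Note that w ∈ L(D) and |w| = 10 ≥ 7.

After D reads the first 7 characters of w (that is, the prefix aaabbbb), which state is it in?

p6

State sequence: p0 -a-> p1 -a-> p5 -a-> p6 -b-> p2 -b-> p4 -b-> p1 -b-> p6

After reading 7 characters, D is in state p6.
(This kind of state-tracing is the core of the pumping-lemma construction: with 7 states, pigeonhole forces a repeat within the first 7 steps.)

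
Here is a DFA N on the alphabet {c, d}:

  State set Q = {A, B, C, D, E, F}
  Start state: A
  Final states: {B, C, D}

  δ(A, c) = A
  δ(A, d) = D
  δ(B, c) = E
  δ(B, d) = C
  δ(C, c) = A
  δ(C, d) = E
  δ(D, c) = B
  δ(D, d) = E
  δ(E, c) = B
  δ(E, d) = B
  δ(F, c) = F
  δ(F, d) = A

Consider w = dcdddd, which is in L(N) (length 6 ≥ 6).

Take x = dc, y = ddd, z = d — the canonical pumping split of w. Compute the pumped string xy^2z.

dcddddddd

xy^2z = dc·ddd·ddd·d = dcddddddd.
Reading y = ddd takes N from B back to B, so after x·y·y the machine is still in B, and z then leads to the accepting state C. Hence dcddddddd ∈ L(N).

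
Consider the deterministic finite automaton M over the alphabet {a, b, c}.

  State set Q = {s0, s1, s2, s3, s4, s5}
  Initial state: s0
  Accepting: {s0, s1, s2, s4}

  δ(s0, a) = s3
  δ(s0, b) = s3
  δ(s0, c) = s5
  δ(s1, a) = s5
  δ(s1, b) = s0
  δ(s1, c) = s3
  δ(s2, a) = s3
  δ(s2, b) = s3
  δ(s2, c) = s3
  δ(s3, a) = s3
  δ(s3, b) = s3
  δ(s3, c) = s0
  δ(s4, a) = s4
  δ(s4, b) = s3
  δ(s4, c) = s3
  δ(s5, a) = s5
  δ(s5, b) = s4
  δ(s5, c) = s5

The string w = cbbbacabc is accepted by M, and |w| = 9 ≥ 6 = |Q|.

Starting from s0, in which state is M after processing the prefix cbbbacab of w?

Run of M on the first 8 characters of w = c b b b a c a b:
  step 0: s0  (start)
  step 1: s5  (read c: s0→s5)
  step 2: s4  (read b: s5→s4)
  step 3: s3  (read b: s4→s3)
  step 4: s3  (read b: s3→s3)
  step 5: s3  (read a: s3→s3)
  step 6: s0  (read c: s3→s0)
  step 7: s3  (read a: s0→s3)
  step 8: s3  (read b: s3→s3)

After reading 8 characters, M is in state s3.
(This kind of state-tracing is the core of the pumping-lemma construction: with 6 states, pigeonhole forces a repeat within the first 6 steps.)

s3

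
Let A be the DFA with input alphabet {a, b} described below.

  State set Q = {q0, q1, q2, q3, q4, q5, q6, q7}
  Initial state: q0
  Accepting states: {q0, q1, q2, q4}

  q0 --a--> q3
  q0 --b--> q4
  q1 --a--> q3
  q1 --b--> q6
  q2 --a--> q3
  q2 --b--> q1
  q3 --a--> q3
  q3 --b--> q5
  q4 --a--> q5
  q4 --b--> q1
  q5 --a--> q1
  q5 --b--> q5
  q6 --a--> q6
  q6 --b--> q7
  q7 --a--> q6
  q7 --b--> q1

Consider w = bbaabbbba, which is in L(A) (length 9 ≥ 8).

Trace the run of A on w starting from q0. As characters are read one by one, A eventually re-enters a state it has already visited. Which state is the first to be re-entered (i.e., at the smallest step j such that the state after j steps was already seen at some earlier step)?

q3

Run of A on w = b b a a b b b b a:
  step 0: q0  (start)
  step 1: q4  (read b: q0→q4)
  step 2: q1  (read b: q4→q1)
  step 3: q3  (read a: q1→q3)
  step 4: q3  (read a: q3→q3)   ← first repeat (q3 seen earlier)
  step 5: q5  (read b: q3→q5)
  step 6: q5  (read b: q5→q5)
  step 7: q5  (read b: q5→q5)
  step 8: q5  (read b: q5→q5)
  step 9: q1  (read a: q5→q1)

The earliest repeat is at step j = 4: A is in q3, which it already visited at step i = 3.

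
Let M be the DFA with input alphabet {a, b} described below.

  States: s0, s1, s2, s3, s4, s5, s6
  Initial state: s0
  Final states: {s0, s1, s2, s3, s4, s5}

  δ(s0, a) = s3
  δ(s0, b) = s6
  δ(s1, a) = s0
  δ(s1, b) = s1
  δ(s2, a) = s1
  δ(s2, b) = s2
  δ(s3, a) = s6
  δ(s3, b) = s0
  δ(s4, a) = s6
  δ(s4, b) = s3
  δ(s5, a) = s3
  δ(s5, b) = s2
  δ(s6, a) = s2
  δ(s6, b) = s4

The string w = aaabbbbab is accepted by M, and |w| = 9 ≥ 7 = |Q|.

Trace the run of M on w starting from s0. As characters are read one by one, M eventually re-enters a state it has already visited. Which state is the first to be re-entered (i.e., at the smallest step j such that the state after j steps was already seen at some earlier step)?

s2

Run of M on w = a a a b b b b a b:
  step 0: s0  (start)
  step 1: s3  (read a: s0→s3)
  step 2: s6  (read a: s3→s6)
  step 3: s2  (read a: s6→s2)
  step 4: s2  (read b: s2→s2)   ← first repeat (s2 seen earlier)
  step 5: s2  (read b: s2→s2)
  step 6: s2  (read b: s2→s2)
  step 7: s2  (read b: s2→s2)
  step 8: s1  (read a: s2→s1)
  step 9: s1  (read b: s1→s1)

The earliest repeat is at step j = 4: M is in s2, which it already visited at step i = 3.
Since M has 7 states, any run of length ≥ 7 visits 7+1 states, so by pigeonhole some state repeats within the first 7 steps — that repeat gives the pumpable loop.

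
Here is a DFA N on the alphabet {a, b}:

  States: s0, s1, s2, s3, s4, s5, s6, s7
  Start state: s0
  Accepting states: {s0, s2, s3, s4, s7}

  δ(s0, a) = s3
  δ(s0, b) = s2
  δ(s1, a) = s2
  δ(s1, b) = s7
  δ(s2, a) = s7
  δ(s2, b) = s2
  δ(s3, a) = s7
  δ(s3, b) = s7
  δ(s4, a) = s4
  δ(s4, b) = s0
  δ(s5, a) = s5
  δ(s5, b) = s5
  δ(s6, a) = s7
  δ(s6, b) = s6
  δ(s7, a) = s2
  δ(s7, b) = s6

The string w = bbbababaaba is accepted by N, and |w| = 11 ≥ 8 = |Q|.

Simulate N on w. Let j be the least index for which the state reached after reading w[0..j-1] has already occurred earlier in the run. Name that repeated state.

s2

State sequence: s0 -b-> s2 -b-> s2 -b-> s2 -a-> s7 -b-> s6 -a-> s7 -b-> s6 -a-> s7 -a-> s2 -b-> s2 -a-> s7
First repeat at step 2: s2 was already visited.

The earliest repeat is at step j = 2: N is in s2, which it already visited at step i = 1.
With |Q| = 8, pigeonhole forces a state repeat no later than step 8; the substring read between the first and second visits to that state can be pumped.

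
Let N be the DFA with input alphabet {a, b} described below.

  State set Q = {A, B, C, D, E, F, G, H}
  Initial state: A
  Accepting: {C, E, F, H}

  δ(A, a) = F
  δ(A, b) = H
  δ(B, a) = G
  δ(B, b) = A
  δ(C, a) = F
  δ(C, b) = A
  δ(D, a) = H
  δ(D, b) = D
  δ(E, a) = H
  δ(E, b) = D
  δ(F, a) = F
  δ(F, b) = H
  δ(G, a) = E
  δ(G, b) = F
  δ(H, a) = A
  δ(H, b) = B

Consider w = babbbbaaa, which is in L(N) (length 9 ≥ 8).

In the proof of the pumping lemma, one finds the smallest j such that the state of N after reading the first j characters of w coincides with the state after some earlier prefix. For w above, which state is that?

State sequence: A -b-> H -a-> A -b-> H -b-> B -b-> A -b-> H -a-> A -a-> F -a-> F
First repeat at step 2: A was already visited.

The earliest repeat is at step j = 2: N is in A, which it already visited at step i = 0.
Pumping length from the standard proof: p = 8 (the number of states). The repeated state found above gives |xy| = j ≤ 8 and |y| = j − i ≥ 1.

A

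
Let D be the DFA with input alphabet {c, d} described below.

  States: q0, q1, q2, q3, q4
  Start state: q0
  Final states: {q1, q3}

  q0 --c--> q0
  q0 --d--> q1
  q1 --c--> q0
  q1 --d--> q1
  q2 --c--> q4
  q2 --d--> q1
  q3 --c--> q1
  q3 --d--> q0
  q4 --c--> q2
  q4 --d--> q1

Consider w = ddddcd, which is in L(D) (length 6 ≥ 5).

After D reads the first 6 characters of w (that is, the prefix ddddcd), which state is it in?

q1

Run of D on the first 6 characters of w = d d d d c d:
  step 0: q0  (start)
  step 1: q1  (read d: q0→q1)
  step 2: q1  (read d: q1→q1)
  step 3: q1  (read d: q1→q1)
  step 4: q1  (read d: q1→q1)
  step 5: q0  (read c: q1→q0)
  step 6: q1  (read d: q0→q1)

After reading 6 characters, D is in state q1.
(This kind of state-tracing is the core of the pumping-lemma construction: with 5 states, pigeonhole forces a repeat within the first 5 steps.)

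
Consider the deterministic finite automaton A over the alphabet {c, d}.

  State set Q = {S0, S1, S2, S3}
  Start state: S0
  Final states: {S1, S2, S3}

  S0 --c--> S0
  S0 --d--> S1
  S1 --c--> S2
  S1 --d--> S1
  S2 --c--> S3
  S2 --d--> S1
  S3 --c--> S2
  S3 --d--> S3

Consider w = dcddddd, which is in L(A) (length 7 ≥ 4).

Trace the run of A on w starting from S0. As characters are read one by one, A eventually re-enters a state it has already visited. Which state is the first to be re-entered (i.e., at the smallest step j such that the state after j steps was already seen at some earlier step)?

S1

State sequence: S0 -d-> S1 -c-> S2 -d-> S1 -d-> S1 -d-> S1 -d-> S1 -d-> S1
First repeat at step 3: S1 was already visited.

The earliest repeat is at step j = 3: A is in S1, which it already visited at step i = 1.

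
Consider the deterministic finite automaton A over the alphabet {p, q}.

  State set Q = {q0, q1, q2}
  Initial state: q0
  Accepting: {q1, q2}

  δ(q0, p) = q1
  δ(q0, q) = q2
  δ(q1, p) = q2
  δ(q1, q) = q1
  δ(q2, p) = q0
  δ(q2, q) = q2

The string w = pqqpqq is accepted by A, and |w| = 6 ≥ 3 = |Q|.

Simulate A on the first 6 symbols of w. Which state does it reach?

State sequence: q0 -p-> q1 -q-> q1 -q-> q1 -p-> q2 -q-> q2 -q-> q2

After reading 6 characters, A is in state q2.

q2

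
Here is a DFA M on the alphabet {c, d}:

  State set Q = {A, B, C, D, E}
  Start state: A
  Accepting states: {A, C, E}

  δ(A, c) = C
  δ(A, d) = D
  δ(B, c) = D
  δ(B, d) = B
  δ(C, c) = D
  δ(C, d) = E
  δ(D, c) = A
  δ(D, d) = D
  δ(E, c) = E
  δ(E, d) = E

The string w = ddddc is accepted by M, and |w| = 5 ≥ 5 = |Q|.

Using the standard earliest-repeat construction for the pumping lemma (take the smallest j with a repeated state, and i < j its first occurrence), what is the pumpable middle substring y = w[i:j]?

d

State sequence: A -d-> D -d-> D -d-> D -d-> D -c-> A
First repeat at step 2: D was already visited.

So i = 1, j = 2, giving x = w[0:1] = d, y = w[1:2] = d, z = w[2:5] = ddc.
Check: |xy| = 2 ≤ 5 and |y| = 1 ≥ 1. Reading y takes M from D back to D, so every xyⁱz is accepted.
With |Q| = 5, pigeonhole forces a state repeat no later than step 5; the substring read between the first and second visits to that state can be pumped.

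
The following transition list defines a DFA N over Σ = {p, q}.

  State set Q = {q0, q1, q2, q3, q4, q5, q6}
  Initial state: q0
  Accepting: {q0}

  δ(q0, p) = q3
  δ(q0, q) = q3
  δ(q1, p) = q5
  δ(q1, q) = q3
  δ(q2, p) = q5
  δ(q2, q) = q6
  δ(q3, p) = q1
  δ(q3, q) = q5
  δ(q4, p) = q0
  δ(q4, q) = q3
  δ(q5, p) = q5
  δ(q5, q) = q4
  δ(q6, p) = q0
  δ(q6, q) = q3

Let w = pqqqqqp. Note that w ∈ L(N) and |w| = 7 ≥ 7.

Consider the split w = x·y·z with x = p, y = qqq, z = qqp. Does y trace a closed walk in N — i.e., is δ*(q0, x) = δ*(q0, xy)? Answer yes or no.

Run of N on the first 4 characters of w = p q q q:
  step 0: q0  (start)
  step 1: q3  (read p: q0→q3)
  step 2: q5  (read q: q3→q5)
  step 3: q4  (read q: q5→q4)
  step 4: q3  (read q: q4→q3)

After x (step 1): q3. After xy (step 4): q3.
They match, so y = qqq drives N around a cycle from q3 back to itself; pumping y any number of times keeps N in q3 before reading z, and xyⁱz ∈ L(N) for every i ≥ 0.

yes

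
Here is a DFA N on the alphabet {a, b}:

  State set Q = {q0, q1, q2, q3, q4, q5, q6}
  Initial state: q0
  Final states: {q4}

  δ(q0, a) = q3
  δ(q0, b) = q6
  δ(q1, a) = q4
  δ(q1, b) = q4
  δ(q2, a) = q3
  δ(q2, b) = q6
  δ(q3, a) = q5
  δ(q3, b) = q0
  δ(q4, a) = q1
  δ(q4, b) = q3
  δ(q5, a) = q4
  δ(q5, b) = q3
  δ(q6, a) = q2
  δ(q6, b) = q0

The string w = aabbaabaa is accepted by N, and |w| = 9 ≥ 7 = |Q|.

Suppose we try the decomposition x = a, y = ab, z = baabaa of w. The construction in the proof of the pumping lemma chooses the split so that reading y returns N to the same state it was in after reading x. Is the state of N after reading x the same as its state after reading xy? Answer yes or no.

Run of N on the first 3 characters of w = a a b:
  step 0: q0  (start)
  step 1: q3  (read a: q0→q3)
  step 2: q5  (read a: q3→q5)
  step 3: q3  (read b: q5→q3)

After x (step 1): q3. After xy (step 3): q3.
They match, so y = ab drives N around a cycle from q3 back to itself; pumping y any number of times keeps N in q3 before reading z, and xyⁱz ∈ L(N) for every i ≥ 0.

yes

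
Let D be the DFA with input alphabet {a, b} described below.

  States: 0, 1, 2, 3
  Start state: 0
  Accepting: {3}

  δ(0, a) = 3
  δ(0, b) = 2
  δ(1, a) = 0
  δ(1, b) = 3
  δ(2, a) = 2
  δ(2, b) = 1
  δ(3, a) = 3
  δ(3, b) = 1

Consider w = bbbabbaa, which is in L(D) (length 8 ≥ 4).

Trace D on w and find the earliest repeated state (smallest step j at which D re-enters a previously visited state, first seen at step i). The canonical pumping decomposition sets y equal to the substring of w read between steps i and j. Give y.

a

Run of D on w = b b b a b b a a:
  step 0: 0  (start)
  step 1: 2  (read b: 0→2)
  step 2: 1  (read b: 2→1)
  step 3: 3  (read b: 1→3)
  step 4: 3  (read a: 3→3)   ← first repeat (3 seen earlier)
  step 5: 1  (read b: 3→1)
  step 6: 3  (read b: 1→3)
  step 7: 3  (read a: 3→3)
  step 8: 3  (read a: 3→3)

So i = 3, j = 4, giving x = w[0:3] = bbb, y = w[3:4] = a, z = w[4:8] = bbaa.
Check: |xy| = 4 ≤ 4 and |y| = 1 ≥ 1. Reading y takes D from 3 back to 3, so every xyⁱz is accepted.
With |Q| = 4, pigeonhole forces a state repeat no later than step 4; the substring read between the first and second visits to that state can be pumped.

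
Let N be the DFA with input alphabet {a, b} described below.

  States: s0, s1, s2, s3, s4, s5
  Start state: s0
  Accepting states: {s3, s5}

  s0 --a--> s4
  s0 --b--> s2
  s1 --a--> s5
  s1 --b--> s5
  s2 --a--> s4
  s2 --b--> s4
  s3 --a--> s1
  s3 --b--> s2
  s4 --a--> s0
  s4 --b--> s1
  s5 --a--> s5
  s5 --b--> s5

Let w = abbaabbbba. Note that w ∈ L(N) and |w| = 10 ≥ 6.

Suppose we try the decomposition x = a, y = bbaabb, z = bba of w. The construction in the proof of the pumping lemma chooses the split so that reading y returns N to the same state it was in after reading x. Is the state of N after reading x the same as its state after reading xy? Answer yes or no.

Run of N on the first 7 characters of w = a b b a a b b:
  step 0: s0  (start)
  step 1: s4  (read a: s0→s4)
  step 2: s1  (read b: s4→s1)
  step 3: s5  (read b: s1→s5)
  step 4: s5  (read a: s5→s5)
  step 5: s5  (read a: s5→s5)
  step 6: s5  (read b: s5→s5)
  step 7: s5  (read b: s5→s5)

After x (step 1): s4. After xy (step 7): s5.
They differ (s4 ≠ s5), so y is not a cycle from the state after x; this split is not the one the pumping-lemma construction produces, and pumping y need not keep the string in L(N).

no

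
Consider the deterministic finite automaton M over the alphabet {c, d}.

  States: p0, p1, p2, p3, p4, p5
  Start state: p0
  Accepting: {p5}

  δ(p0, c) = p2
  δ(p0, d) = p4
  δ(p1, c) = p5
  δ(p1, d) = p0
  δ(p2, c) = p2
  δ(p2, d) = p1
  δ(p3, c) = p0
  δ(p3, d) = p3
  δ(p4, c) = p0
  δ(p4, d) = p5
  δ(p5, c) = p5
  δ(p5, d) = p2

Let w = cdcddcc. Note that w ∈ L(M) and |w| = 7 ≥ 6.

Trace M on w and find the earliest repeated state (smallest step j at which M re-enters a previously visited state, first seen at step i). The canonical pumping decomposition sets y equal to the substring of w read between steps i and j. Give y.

Run of M on w = c d c d d c c:
  step 0: p0  (start)
  step 1: p2  (read c: p0→p2)
  step 2: p1  (read d: p2→p1)
  step 3: p5  (read c: p1→p5)
  step 4: p2  (read d: p5→p2)   ← first repeat (p2 seen earlier)
  step 5: p1  (read d: p2→p1)
  step 6: p5  (read c: p1→p5)
  step 7: p5  (read c: p5→p5)

So i = 1, j = 4, giving x = w[0:1] = c, y = w[1:4] = dcd, z = w[4:7] = dcc.
Check: |xy| = 4 ≤ 6 and |y| = 3 ≥ 1. Reading y takes M from p2 back to p2, so every xyⁱz is accepted.

dcd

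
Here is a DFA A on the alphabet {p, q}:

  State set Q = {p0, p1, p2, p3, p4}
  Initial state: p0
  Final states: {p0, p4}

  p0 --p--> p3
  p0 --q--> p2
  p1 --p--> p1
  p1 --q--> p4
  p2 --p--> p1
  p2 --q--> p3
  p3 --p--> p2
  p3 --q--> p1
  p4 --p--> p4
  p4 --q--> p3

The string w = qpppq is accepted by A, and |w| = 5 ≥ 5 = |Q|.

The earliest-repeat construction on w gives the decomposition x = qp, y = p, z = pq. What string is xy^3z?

qpppppq

xy^3z = qp·p·p·p·pq = qpppppq.
Reading y = p takes A from p1 back to p1, so after x·y·y·y the machine is still in p1, and z then leads to the accepting state p4. Hence qpppppq ∈ L(A).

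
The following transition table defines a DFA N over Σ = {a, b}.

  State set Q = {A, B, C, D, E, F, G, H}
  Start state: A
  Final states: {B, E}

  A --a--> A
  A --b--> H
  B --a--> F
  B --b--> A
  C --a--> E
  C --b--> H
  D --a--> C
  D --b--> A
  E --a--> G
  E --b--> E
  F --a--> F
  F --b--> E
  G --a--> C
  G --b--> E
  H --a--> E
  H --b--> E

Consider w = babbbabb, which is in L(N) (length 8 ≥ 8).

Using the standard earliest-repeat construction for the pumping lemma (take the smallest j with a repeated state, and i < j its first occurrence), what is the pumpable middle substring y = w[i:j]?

b

State sequence: A -b-> H -a-> E -b-> E -b-> E -b-> E -a-> G -b-> E -b-> E
First repeat at step 3: E was already visited.

So i = 2, j = 3, giving x = w[0:2] = ba, y = w[2:3] = b, z = w[3:8] = bbabb.
Check: |xy| = 3 ≤ 8 and |y| = 1 ≥ 1. Reading y takes N from E back to E, so every xyⁱz is accepted.
Pumping length from the standard proof: p = 8 (the number of states). The repeated state found above gives |xy| = j ≤ 8 and |y| = j − i ≥ 1.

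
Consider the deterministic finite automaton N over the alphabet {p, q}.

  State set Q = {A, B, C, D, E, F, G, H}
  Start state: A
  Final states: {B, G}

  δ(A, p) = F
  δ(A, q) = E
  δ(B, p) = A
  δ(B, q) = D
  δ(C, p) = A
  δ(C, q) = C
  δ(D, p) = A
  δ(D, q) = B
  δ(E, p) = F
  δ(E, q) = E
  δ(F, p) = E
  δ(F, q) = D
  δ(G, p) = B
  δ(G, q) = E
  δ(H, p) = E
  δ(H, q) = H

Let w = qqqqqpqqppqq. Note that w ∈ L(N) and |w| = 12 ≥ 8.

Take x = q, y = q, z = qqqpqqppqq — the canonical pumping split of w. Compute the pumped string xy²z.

xy^2z = q·q·q·qqqpqqppqq = qqqqqqpqqppqq.
Reading y = q takes N from E back to E, so after x·y·y the machine is still in E, and z then leads to the accepting state B. Hence qqqqqqpqqppqq ∈ L(N).

qqqqqqpqqppqq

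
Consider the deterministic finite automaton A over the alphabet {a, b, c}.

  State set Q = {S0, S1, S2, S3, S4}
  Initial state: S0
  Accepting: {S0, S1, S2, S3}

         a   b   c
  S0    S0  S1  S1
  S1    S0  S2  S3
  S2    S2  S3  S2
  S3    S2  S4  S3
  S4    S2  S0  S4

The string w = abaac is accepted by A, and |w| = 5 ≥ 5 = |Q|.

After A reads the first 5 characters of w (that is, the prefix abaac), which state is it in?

State sequence: S0 -a-> S0 -b-> S1 -a-> S0 -a-> S0 -c-> S1

After reading 5 characters, A is in state S1.
(This kind of state-tracing is the core of the pumping-lemma construction: with 5 states, pigeonhole forces a repeat within the first 5 steps.)

S1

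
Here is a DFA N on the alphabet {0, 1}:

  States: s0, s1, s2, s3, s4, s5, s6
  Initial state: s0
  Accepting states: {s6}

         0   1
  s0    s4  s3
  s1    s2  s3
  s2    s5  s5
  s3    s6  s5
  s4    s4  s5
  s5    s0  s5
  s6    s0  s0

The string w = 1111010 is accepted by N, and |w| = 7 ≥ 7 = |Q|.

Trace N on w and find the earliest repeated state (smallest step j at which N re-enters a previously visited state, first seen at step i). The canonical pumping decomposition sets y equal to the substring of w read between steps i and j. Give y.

State sequence: s0 -1-> s3 -1-> s5 -1-> s5 -1-> s5 -0-> s0 -1-> s3 -0-> s6
First repeat at step 3: s5 was already visited.

So i = 2, j = 3, giving x = w[0:2] = 11, y = w[2:3] = 1, z = w[3:7] = 1010.
Check: |xy| = 3 ≤ 7 and |y| = 1 ≥ 1. Reading y takes N from s5 back to s5, so every xyⁱz is accepted.
Pumping length from the standard proof: p = 7 (the number of states). The repeated state found above gives |xy| = j ≤ 7 and |y| = j − i ≥ 1.

1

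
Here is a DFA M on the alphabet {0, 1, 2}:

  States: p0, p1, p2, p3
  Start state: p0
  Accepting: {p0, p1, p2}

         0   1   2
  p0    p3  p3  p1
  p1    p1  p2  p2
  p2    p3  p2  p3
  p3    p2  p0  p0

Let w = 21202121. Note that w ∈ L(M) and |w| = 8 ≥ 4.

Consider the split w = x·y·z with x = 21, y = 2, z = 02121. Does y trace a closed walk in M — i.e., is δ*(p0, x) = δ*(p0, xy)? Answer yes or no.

no

State sequence: p0 -2-> p1 -1-> p2 -2-> p3

After x (step 2): p2. After xy (step 3): p3.
They differ (p2 ≠ p3), so y is not a cycle from the state after x; this split is not the one the pumping-lemma construction produces, and pumping y need not keep the string in L(M).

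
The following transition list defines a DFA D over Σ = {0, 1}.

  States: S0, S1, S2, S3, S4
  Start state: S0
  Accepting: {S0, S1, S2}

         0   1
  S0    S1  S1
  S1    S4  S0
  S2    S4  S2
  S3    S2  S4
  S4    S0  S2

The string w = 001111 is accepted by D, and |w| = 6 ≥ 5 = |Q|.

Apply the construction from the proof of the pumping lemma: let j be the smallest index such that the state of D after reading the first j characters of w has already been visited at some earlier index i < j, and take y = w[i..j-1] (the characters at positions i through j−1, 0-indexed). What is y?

1

State sequence: S0 -0-> S1 -0-> S4 -1-> S2 -1-> S2 -1-> S2 -1-> S2
First repeat at step 4: S2 was already visited.

So i = 3, j = 4, giving x = w[0:3] = 001, y = w[3:4] = 1, z = w[4:6] = 11.
Check: |xy| = 4 ≤ 5 and |y| = 1 ≥ 1. Reading y takes D from S2 back to S2, so every xyⁱz is accepted.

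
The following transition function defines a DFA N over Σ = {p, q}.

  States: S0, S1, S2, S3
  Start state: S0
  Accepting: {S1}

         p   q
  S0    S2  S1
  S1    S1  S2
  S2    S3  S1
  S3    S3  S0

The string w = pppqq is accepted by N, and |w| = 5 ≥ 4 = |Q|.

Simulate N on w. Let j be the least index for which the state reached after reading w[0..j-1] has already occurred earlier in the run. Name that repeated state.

State sequence: S0 -p-> S2 -p-> S3 -p-> S3 -q-> S0 -q-> S1
First repeat at step 3: S3 was already visited.

The earliest repeat is at step j = 3: N is in S3, which it already visited at step i = 2.
Pumping length from the standard proof: p = 4 (the number of states). The repeated state found above gives |xy| = j ≤ 4 and |y| = j − i ≥ 1.

S3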